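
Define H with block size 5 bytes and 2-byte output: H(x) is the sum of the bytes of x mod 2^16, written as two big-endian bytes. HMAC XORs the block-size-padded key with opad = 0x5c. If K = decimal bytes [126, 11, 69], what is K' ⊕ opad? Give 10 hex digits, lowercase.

2257195c5c

Key decimal bytes [126, 11, 69] = 7e 0b 45 is 3 bytes ≤ B = 5; zero-pad to 5 bytes: K' = 7e 0b 45 00 00.
XOR each byte with 0x5c: 7e⊕5c=22, 0b⊕5c=57, 45⊕5c=19, 00⊕5c=5c, 00⊕5c=5c.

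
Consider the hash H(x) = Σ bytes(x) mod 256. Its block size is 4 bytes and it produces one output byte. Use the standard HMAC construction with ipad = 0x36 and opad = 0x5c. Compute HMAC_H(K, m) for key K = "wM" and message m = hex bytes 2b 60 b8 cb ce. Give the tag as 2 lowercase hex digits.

f8

Key "wM" = 77 4d is 2 bytes ≤ B = 4; zero-pad to 4 bytes: K' = 77 4d 00 00.
K' ⊕ ipad = 41 7b 36 36.  K' ⊕ opad = 2b 11 5c 5c.
Inner input = (K'⊕ipad) ∥ m = 41 7b 36 36 ∥ 2b 60 b8 cb ce.
Inner hash: sum = 65+123+54+54+43+96+184+203+206 = 1028; mod 256 = 4 → 04.
Outer input = (K'⊕opad) ∥ inner = 2b 11 5c 5c ∥ 04.
Outer hash (tag): sum = 43+17+92+92+4 = 248 → f8.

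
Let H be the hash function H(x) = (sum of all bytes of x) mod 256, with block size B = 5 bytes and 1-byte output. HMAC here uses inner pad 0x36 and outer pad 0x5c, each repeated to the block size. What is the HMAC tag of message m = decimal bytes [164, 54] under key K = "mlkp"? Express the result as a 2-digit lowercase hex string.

Key "mlkp" = 6d 6c 6b 70 is 4 bytes ≤ B = 5; zero-pad to 5 bytes: K' = 6d 6c 6b 70 00.
K' ⊕ ipad = 5b 5a 5d 46 36.  K' ⊕ opad = 31 30 37 2c 5c.
Inner input = (K'⊕ipad) ∥ m = 5b 5a 5d 46 36 ∥ a4 36.
Inner hash: sum = 91+90+93+70+54+164+54 = 616; mod 256 = 104 → 68.
Outer input = (K'⊕opad) ∥ inner = 31 30 37 2c 5c ∥ 68.
Outer hash (tag): sum = 49+48+55+44+92+104 = 392; mod 256 = 136 → 88.

88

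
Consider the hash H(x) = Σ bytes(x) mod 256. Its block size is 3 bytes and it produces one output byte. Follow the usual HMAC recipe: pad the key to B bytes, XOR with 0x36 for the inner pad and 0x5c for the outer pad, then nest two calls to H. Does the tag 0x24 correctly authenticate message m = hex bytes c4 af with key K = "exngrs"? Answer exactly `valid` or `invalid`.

Key "exngrs" = 65 78 6e 67 72 73 is 6 bytes > B = 3, so hash it first: H(key) = 97, then zero-pad to 3 bytes: K' = 97 00 00.
K' ⊕ ipad = a1 36 36; K' ⊕ opad = cb 5c 5c.
Inner hash: sum = 161+54+54+196+175 = 640; mod 256 = 128 → 80.
Outer hash (recomputed tag): sum = 203+92+92+128 = 515; mod 256 = 3 → 03.
Recomputed tag = 03; claimed = 24 → mismatch.

invalid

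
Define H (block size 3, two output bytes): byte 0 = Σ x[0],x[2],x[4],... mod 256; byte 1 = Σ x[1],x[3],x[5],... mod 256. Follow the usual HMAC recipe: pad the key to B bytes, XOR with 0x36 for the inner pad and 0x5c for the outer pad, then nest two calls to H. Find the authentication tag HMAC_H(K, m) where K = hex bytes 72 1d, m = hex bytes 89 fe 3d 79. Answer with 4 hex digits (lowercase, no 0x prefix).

7b32

Key hex bytes 72 1d is 2 bytes ≤ B = 3; zero-pad to 3 bytes: K' = 72 1d 00.
K' ⊕ ipad = 44 2b 36.  K' ⊕ opad = 2e 41 5c.
Inner input = (K'⊕ipad) ∥ m = 44 2b 36 ∥ 89 fe 3d 79.
Inner hash: even-index sum = 497 mod 256 = 241; odd-index sum = 241 mod 256 = 241 → f1 f1.
Outer input = (K'⊕opad) ∥ inner = 2e 41 5c ∥ f1 f1.
Outer hash (tag): even-index sum = 379 mod 256 = 123; odd-index sum = 306 mod 256 = 50 → 7b 32.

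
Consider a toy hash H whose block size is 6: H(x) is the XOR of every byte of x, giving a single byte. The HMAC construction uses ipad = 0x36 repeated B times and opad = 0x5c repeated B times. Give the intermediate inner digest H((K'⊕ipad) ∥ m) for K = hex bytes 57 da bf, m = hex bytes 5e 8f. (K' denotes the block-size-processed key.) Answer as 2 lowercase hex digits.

e3

Key hex bytes 57 da bf is 3 bytes ≤ B = 6; zero-pad to 6 bytes: K' = 57 da bf 00 00 00.
K' ⊕ ipad = 61 ec 89 36 36 36.
Inner input = 61 ec 89 36 36 36 ∥ 5e 8f.
Inner hash: XOR 61⊕ec⊕89⊕36⊕36⊕36⊕5e⊕8f = e3.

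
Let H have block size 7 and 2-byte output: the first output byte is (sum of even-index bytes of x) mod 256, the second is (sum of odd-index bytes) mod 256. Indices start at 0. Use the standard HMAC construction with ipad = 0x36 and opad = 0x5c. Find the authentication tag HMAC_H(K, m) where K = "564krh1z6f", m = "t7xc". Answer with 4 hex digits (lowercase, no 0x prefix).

691d

Key "564krh1z6f" = 35 36 34 6b 72 68 31 7a 36 66 is 10 bytes > B = 7, so hash it first: H(key) = 42 e9, then zero-pad to 7 bytes: K' = 42 e9 00 00 00 00 00.
K' ⊕ ipad = 74 df 36 36 36 36 36.  K' ⊕ opad = 1e b5 5c 5c 5c 5c 5c.
Inner input = (K'⊕ipad) ∥ m = 74 df 36 36 36 36 36 ∥ 74 37 78 63.
Inner hash: even-index sum = 432 mod 256 = 176; odd-index sum = 567 mod 256 = 55 → b0 37.
Outer input = (K'⊕opad) ∥ inner = 1e b5 5c 5c 5c 5c 5c ∥ b0 37.
Outer hash (tag): even-index sum = 361 mod 256 = 105; odd-index sum = 541 mod 256 = 29 → 69 1d.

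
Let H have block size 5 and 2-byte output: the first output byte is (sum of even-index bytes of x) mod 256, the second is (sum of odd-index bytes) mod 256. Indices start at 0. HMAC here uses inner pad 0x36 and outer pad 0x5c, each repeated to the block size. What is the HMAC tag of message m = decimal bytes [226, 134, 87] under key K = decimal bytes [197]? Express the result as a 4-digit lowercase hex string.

f69d

Key decimal bytes [197] = c5 is 1 byte ≤ B = 5; zero-pad to 5 bytes: K' = c5 00 00 00 00.
K' ⊕ ipad = f3 36 36 36 36.  K' ⊕ opad = 99 5c 5c 5c 5c.
Inner input = (K'⊕ipad) ∥ m = f3 36 36 36 36 ∥ e2 86 57.
Inner hash: even-index sum = 485 mod 256 = 229; odd-index sum = 421 mod 256 = 165 → e5 a5.
Outer input = (K'⊕opad) ∥ inner = 99 5c 5c 5c 5c ∥ e5 a5.
Outer hash (tag): even-index sum = 502 mod 256 = 246; odd-index sum = 413 mod 256 = 157 → f6 9d.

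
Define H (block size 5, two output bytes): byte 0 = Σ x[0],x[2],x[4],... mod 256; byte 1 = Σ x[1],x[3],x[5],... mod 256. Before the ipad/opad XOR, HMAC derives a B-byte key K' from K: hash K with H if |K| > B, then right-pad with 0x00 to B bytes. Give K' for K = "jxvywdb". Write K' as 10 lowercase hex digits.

b955000000

|K| = 7 > B = 5, so first hash the key.
H(K): even-index sum = 441 mod 256 = 185; odd-index sum = 341 mod 256 = 85 → b9 55.
Zero-pad H(K) = b9 55 to 5 bytes: K' = b9 55 00 00 00.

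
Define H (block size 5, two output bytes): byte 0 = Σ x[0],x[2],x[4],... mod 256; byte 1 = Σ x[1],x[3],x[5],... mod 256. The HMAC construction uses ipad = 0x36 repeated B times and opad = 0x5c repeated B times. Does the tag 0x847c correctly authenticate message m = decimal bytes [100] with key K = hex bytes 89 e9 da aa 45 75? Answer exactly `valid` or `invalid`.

Key hex bytes 89 e9 da aa 45 75 is 6 bytes > B = 5, so hash it first: H(key) = a8 08, then zero-pad to 5 bytes: K' = a8 08 00 00 00.
K' ⊕ ipad = 9e 3e 36 36 36; K' ⊕ opad = f4 54 5c 5c 5c.
Inner hash: even-index sum = 266 mod 256 = 10; odd-index sum = 216 mod 256 = 216 → 0a d8.
Outer hash (recomputed tag): even-index sum = 644 mod 256 = 132; odd-index sum = 186 mod 256 = 186 → 84 ba.
Recomputed tag = 84ba; claimed = 847c → mismatch.

invalid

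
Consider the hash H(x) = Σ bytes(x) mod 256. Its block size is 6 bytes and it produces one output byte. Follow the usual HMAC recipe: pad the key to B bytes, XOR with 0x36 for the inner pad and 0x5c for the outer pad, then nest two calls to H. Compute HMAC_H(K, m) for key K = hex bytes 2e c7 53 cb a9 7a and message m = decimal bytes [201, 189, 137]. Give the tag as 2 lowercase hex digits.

Key hex bytes 2e c7 53 cb a9 7a is exactly B = 6 bytes: K' = 2e c7 53 cb a9 7a.
K' ⊕ ipad = 18 f1 65 fd 9f 4c.  K' ⊕ opad = 72 9b 0f 97 f5 26.
Inner input = (K'⊕ipad) ∥ m = 18 f1 65 fd 9f 4c ∥ c9 bd 89.
Inner hash: sum = 24+241+101+253+159+76+201+189+137 = 1381; mod 256 = 101 → 65.
Outer input = (K'⊕opad) ∥ inner = 72 9b 0f 97 f5 26 ∥ 65.
Outer hash (tag): sum = 114+155+15+151+245+38+101 = 819; mod 256 = 51 → 33.

33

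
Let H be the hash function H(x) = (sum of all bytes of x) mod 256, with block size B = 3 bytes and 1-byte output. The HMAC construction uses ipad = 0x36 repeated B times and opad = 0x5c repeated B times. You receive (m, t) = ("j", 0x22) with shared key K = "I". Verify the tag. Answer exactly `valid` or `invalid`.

Key "I" = 49 is 1 byte ≤ B = 3; zero-pad to 3 bytes: K' = 49 00 00.
K' ⊕ ipad = 7f 36 36; K' ⊕ opad = 15 5c 5c.
Inner hash: sum = 127+54+54+106 = 341; mod 256 = 85 → 55.
Outer hash (recomputed tag): sum = 21+92+92+85 = 290; mod 256 = 34 → 22.
Recomputed tag = 22; claimed = 22 → match.

valid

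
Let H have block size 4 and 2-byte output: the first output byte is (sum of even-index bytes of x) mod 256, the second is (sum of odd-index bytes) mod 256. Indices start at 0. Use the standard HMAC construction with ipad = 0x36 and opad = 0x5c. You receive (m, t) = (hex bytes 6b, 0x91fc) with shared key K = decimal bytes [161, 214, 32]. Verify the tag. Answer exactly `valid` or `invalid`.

valid

Key decimal bytes [161, 214, 32] = a1 d6 20 is 3 bytes ≤ B = 4; zero-pad to 4 bytes: K' = a1 d6 20 00.
K' ⊕ ipad = 97 e0 16 36; K' ⊕ opad = fd 8a 7c 5c.
Inner hash: even-index sum = 280 mod 256 = 24; odd-index sum = 278 mod 256 = 22 → 18 16.
Outer hash (recomputed tag): even-index sum = 401 mod 256 = 145; odd-index sum = 252 mod 256 = 252 → 91 fc.
Recomputed tag = 91fc; claimed = 91fc → match.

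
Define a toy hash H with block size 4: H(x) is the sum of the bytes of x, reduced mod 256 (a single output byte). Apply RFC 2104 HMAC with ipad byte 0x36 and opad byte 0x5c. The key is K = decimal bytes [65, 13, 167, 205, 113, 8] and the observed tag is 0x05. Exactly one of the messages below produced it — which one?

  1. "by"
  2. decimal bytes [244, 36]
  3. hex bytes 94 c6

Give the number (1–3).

1

Key decimal bytes [65, 13, 167, 205, 113, 8] = 41 0d a7 cd 71 08 is 6 bytes > B = 4, so hash it first: H(key) = 3b, then zero-pad to 4 bytes: K' = 3b 00 00 00.
K' ⊕ ipad = 0d 36 36 36; K' ⊕ opad = 67 5c 5c 5c.
m1: inner = H(0d 36 36 36 62 79) = 8a; tag = H(67 5c 5c 5c 8a) = 05 ← matches
m2: inner = H(0d 36 36 36 f4 24) = c7; tag = H(67 5c 5c 5c c7) = 42
m3: inner = H(0d 36 36 36 94 c6) = 09; tag = H(67 5c 5c 5c 09) = 84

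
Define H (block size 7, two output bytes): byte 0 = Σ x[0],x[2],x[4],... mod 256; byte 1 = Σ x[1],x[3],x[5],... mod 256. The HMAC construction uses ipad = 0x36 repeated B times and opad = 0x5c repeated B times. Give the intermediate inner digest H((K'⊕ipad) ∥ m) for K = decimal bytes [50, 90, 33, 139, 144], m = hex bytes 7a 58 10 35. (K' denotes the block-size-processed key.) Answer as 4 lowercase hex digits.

84e9

Key decimal bytes [50, 90, 33, 139, 144] = 32 5a 21 8b 90 is 5 bytes ≤ B = 7; zero-pad to 7 bytes: K' = 32 5a 21 8b 90 00 00.
K' ⊕ ipad = 04 6c 17 bd a6 36 36.
Inner input = 04 6c 17 bd a6 36 36 ∥ 7a 58 10 35.
Inner hash: even-index sum = 388 mod 256 = 132; odd-index sum = 489 mod 256 = 233 → 84 e9.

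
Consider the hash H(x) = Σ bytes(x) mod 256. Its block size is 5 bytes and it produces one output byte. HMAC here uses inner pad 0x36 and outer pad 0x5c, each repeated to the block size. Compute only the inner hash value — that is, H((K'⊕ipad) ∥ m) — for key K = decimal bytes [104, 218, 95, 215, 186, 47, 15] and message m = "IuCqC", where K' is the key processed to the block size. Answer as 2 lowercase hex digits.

d3

Key decimal bytes [104, 218, 95, 215, 186, 47, 15] = 68 da 5f d7 ba 2f 0f is 7 bytes > B = 5, so hash it first: H(key) = 70, then zero-pad to 5 bytes: K' = 70 00 00 00 00.
K' ⊕ ipad = 46 36 36 36 36.
Inner input = 46 36 36 36 36 ∥ 49 75 43 71 43.
Inner hash: sum = 70+54+54+54+54+73+117+67+113+67 = 723; mod 256 = 211 → d3.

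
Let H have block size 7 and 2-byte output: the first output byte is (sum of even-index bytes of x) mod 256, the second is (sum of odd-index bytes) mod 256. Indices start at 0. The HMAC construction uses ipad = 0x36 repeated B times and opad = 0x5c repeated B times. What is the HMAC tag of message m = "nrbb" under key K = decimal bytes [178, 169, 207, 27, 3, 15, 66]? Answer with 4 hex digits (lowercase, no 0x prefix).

d389

Key decimal bytes [178, 169, 207, 27, 3, 15, 66] = b2 a9 cf 1b 03 0f 42 is exactly B = 7 bytes: K' = b2 a9 cf 1b 03 0f 42.
K' ⊕ ipad = 84 9f f9 2d 35 39 74.  K' ⊕ opad = ee f5 93 47 5f 53 1e.
Inner input = (K'⊕ipad) ∥ m = 84 9f f9 2d 35 39 74 ∥ 6e 72 62 62.
Inner hash: even-index sum = 762 mod 256 = 250; odd-index sum = 469 mod 256 = 213 → fa d5.
Outer input = (K'⊕opad) ∥ inner = ee f5 93 47 5f 53 1e ∥ fa d5.
Outer hash (tag): even-index sum = 723 mod 256 = 211; odd-index sum = 649 mod 256 = 137 → d3 89.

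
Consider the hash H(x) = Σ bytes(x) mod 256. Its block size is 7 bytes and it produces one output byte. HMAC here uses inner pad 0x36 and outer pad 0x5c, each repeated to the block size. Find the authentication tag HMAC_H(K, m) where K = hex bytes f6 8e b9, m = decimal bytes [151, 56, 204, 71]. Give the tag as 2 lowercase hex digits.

92

Key hex bytes f6 8e b9 is 3 bytes ≤ B = 7; zero-pad to 7 bytes: K' = f6 8e b9 00 00 00 00.
K' ⊕ ipad = c0 b8 8f 36 36 36 36.  K' ⊕ opad = aa d2 e5 5c 5c 5c 5c.
Inner input = (K'⊕ipad) ∥ m = c0 b8 8f 36 36 36 36 ∥ 97 38 cc 47.
Inner hash: sum = 192+184+143+54+54+54+54+151+56+204+71 = 1217; mod 256 = 193 → c1.
Outer input = (K'⊕opad) ∥ inner = aa d2 e5 5c 5c 5c 5c ∥ c1.
Outer hash (tag): sum = 170+210+229+92+92+92+92+193 = 1170; mod 256 = 146 → 92.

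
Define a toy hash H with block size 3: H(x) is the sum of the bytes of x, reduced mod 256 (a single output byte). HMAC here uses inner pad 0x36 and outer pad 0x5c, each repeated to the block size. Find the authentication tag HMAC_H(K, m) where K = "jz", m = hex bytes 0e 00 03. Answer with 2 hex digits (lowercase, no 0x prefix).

Key "jz" = 6a 7a is 2 bytes ≤ B = 3; zero-pad to 3 bytes: K' = 6a 7a 00.
K' ⊕ ipad = 5c 4c 36.  K' ⊕ opad = 36 26 5c.
Inner input = (K'⊕ipad) ∥ m = 5c 4c 36 ∥ 0e 00 03.
Inner hash: sum = 92+76+54+14+0+3 = 239 → ef.
Outer input = (K'⊕opad) ∥ inner = 36 26 5c ∥ ef.
Outer hash (tag): sum = 54+38+92+239 = 423; mod 256 = 167 → a7.

a7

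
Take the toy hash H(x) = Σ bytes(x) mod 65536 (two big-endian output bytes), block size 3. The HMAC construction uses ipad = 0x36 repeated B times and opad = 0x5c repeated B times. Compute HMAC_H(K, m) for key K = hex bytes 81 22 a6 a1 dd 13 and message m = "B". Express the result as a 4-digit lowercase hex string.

01d9

Key hex bytes 81 22 a6 a1 dd 13 is 6 bytes > B = 3, so hash it first: H(key) = 02 da, then zero-pad to 3 bytes: K' = 02 da 00.
K' ⊕ ipad = 34 ec 36.  K' ⊕ opad = 5e 86 5c.
Inner input = (K'⊕ipad) ∥ m = 34 ec 36 ∥ 42.
Inner hash: sum = 52+236+54+66 = 408 → 01 98.
Outer input = (K'⊕opad) ∥ inner = 5e 86 5c ∥ 01 98.
Outer hash (tag): sum = 94+134+92+1+152 = 473 → 01 d9.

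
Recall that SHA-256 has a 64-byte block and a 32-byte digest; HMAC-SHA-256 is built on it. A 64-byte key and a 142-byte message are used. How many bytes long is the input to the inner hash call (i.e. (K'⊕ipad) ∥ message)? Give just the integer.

Key is 64 ≤ 64 bytes, zero-padded: |K'| = 64.
Inner input = (K'⊕ipad) ∥ m → 64 + 142 = 206 bytes.

206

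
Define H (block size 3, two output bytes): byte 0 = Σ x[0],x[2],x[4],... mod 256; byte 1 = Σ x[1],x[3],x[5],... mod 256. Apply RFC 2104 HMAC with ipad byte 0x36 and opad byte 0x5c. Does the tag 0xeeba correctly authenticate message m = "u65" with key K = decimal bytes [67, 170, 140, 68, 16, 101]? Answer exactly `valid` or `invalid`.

invalid

Key decimal bytes [67, 170, 140, 68, 16, 101] = 43 aa 8c 44 10 65 is 6 bytes > B = 3, so hash it first: H(key) = df 53, then zero-pad to 3 bytes: K' = df 53 00.
K' ⊕ ipad = e9 65 36; K' ⊕ opad = 83 0f 5c.
Inner hash: even-index sum = 341 mod 256 = 85; odd-index sum = 271 mod 256 = 15 → 55 0f.
Outer hash (recomputed tag): even-index sum = 238 mod 256 = 238; odd-index sum = 100 mod 256 = 100 → ee 64.
Recomputed tag = ee64; claimed = eeba → mismatch.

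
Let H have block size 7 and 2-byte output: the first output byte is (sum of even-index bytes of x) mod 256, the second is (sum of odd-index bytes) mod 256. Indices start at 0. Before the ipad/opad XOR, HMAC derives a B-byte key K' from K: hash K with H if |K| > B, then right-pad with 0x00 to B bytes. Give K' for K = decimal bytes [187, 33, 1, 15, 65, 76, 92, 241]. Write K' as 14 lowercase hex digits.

596d0000000000

|K| = 8 > B = 7, so first hash the key.
H(K): even-index sum = 345 mod 256 = 89; odd-index sum = 365 mod 256 = 109 → 59 6d.
Zero-pad H(K) = 59 6d to 7 bytes: K' = 59 6d 00 00 00 00 00.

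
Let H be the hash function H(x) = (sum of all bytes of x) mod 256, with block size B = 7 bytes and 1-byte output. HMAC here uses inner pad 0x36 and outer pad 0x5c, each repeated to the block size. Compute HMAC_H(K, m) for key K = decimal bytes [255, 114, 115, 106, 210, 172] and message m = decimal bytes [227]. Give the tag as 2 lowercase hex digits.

Key decimal bytes [255, 114, 115, 106, 210, 172] = ff 72 73 6a d2 ac is 6 bytes ≤ B = 7; zero-pad to 7 bytes: K' = ff 72 73 6a d2 ac 00.
K' ⊕ ipad = c9 44 45 5c e4 9a 36.  K' ⊕ opad = a3 2e 2f 36 8e f0 5c.
Inner input = (K'⊕ipad) ∥ m = c9 44 45 5c e4 9a 36 ∥ e3.
Inner hash: sum = 201+68+69+92+228+154+54+227 = 1093; mod 256 = 69 → 45.
Outer input = (K'⊕opad) ∥ inner = a3 2e 2f 36 8e f0 5c ∥ 45.
Outer hash (tag): sum = 163+46+47+54+142+240+92+69 = 853; mod 256 = 85 → 55.

55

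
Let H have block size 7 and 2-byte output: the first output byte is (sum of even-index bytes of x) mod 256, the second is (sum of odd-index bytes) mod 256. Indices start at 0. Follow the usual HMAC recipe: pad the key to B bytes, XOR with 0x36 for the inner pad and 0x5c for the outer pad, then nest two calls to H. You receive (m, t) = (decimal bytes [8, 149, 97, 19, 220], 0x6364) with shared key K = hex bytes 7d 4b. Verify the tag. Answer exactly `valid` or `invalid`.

Key hex bytes 7d 4b is 2 bytes ≤ B = 7; zero-pad to 7 bytes: K' = 7d 4b 00 00 00 00 00.
K' ⊕ ipad = 4b 7d 36 36 36 36 36; K' ⊕ opad = 21 17 5c 5c 5c 5c 5c.
Inner hash: even-index sum = 405 mod 256 = 149; odd-index sum = 558 mod 256 = 46 → 95 2e.
Outer hash (recomputed tag): even-index sum = 355 mod 256 = 99; odd-index sum = 356 mod 256 = 100 → 63 64.
Recomputed tag = 6364; claimed = 6364 → match.

valid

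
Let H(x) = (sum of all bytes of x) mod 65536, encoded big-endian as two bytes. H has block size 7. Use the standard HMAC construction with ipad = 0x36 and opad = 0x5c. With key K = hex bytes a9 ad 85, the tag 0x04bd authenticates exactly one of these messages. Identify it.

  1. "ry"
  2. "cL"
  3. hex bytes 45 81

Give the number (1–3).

3

Key hex bytes a9 ad 85 is 3 bytes ≤ B = 7; zero-pad to 7 bytes: K' = a9 ad 85 00 00 00 00.
K' ⊕ ipad = 9f 9b b3 36 36 36 36; K' ⊕ opad = f5 f1 d9 5c 5c 5c 5c.
m1: inner = H(9f 9b b3 36 36 36 36 72 79) = 03 b0; tag = H(f5 f1 d9 5c 5c 5c 5c 03 b0) = 04e2
m2: inner = H(9f 9b b3 36 36 36 36 63 4c) = 03 74; tag = H(f5 f1 d9 5c 5c 5c 5c 03 74) = 04a6
m3: inner = H(9f 9b b3 36 36 36 36 45 81) = 03 8b; tag = H(f5 f1 d9 5c 5c 5c 5c 03 8b) = 04bd ← matches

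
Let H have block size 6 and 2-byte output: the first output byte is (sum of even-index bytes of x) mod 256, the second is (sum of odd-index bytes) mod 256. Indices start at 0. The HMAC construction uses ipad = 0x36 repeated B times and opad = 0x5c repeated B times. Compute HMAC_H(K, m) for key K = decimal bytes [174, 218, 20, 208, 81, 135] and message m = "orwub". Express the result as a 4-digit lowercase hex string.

b057

Key decimal bytes [174, 218, 20, 208, 81, 135] = ae da 14 d0 51 87 is exactly B = 6 bytes: K' = ae da 14 d0 51 87.
K' ⊕ ipad = 98 ec 22 e6 67 b1.  K' ⊕ opad = f2 86 48 8c 0d db.
Inner input = (K'⊕ipad) ∥ m = 98 ec 22 e6 67 b1 ∥ 6f 72 77 75 62.
Inner hash: even-index sum = 617 mod 256 = 105; odd-index sum = 874 mod 256 = 106 → 69 6a.
Outer input = (K'⊕opad) ∥ inner = f2 86 48 8c 0d db ∥ 69 6a.
Outer hash (tag): even-index sum = 432 mod 256 = 176; odd-index sum = 599 mod 256 = 87 → b0 57.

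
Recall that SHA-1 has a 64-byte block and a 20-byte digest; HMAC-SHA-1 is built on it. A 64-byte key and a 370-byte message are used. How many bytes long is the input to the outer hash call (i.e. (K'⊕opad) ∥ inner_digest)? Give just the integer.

Key is 64 ≤ 64 bytes, zero-padded: |K'| = 64.
Outer input = (K'⊕opad) ∥ H(inner) → 64 + 20 = 84 bytes.

84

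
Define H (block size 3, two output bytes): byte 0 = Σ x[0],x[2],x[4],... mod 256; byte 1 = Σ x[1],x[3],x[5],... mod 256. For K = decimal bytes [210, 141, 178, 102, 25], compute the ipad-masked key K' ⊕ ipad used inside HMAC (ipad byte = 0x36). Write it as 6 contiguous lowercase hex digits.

abc536

Key decimal bytes [210, 141, 178, 102, 25] = d2 8d b2 66 19 is 5 bytes > B = 3, so hash it first: H(key) = 9d f3, then zero-pad to 3 bytes: K' = 9d f3 00.
XOR each byte with 0x36: 9d⊕36=ab, f3⊕36=c5, 00⊕36=36.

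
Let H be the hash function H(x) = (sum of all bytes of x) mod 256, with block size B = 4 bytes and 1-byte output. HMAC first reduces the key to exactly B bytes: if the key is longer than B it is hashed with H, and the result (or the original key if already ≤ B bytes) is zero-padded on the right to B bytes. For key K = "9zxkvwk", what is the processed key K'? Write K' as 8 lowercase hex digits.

|K| = 7 > B = 4, so first hash the key.
H(K): sum = 57+122+120+107+118+119+107 = 750; mod 256 = 238 → ee.
Zero-pad H(K) = ee to 4 bytes: K' = ee 00 00 00.

ee000000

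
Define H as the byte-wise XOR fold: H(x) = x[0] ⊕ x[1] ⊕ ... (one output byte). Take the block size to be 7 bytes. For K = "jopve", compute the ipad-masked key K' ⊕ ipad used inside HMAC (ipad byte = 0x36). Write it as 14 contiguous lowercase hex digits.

Key "jopve" = 6a 6f 70 76 65 is 5 bytes ≤ B = 7; zero-pad to 7 bytes: K' = 6a 6f 70 76 65 00 00.
XOR each byte with 0x36: 6a⊕36=5c, 6f⊕36=59, 70⊕36=46, 76⊕36=40, 65⊕36=53, 00⊕36=36, 00⊕36=36.

5c594640533636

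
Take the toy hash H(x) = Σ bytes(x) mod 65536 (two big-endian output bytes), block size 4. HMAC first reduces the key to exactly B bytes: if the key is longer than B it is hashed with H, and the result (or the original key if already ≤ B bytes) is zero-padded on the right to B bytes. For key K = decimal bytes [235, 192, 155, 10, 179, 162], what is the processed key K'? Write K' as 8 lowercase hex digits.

03a50000

|K| = 6 > B = 4, so first hash the key.
H(K): sum = 235+192+155+10+179+162 = 933 → 03 a5.
Zero-pad H(K) = 03 a5 to 4 bytes: K' = 03 a5 00 00.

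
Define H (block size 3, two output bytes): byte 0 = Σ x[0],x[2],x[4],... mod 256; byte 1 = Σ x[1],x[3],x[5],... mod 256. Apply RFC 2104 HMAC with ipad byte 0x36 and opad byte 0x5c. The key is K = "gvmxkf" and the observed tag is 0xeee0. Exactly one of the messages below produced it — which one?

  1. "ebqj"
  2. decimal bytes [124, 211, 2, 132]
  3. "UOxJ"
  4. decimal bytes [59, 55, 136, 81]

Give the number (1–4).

Key "gvmxkf" = 67 76 6d 78 6b 66 is 6 bytes > B = 3, so hash it first: H(key) = 3f 54, then zero-pad to 3 bytes: K' = 3f 54 00.
K' ⊕ ipad = 09 62 36; K' ⊕ opad = 63 08 5c.
m1: inner = H(09 62 36 65 62 71 6a) = 0b 38; tag = H(63 08 5c 0b 38) = f713
m2: inner = H(09 62 36 7c d3 02 84) = 96 e0; tag = H(63 08 5c 96 e0) = 9f9e
m3: inner = H(09 62 36 55 4f 78 4a) = d8 2f; tag = H(63 08 5c d8 2f) = eee0 ← matches
m4: inner = H(09 62 36 3b 37 88 51) = c7 25; tag = H(63 08 5c c7 25) = e4cf

3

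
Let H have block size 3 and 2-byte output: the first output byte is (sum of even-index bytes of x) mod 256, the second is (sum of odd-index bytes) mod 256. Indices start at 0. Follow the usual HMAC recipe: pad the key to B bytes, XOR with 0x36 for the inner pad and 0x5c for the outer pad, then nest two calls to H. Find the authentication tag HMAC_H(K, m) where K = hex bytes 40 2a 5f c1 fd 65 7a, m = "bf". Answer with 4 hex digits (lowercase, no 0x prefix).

Key hex bytes 40 2a 5f c1 fd 65 7a is 7 bytes > B = 3, so hash it first: H(key) = 16 50, then zero-pad to 3 bytes: K' = 16 50 00.
K' ⊕ ipad = 20 66 36.  K' ⊕ opad = 4a 0c 5c.
Inner input = (K'⊕ipad) ∥ m = 20 66 36 ∥ 62 66.
Inner hash: even-index sum = 188 mod 256 = 188; odd-index sum = 200 mod 256 = 200 → bc c8.
Outer input = (K'⊕opad) ∥ inner = 4a 0c 5c ∥ bc c8.
Outer hash (tag): even-index sum = 366 mod 256 = 110; odd-index sum = 200 mod 256 = 200 → 6e c8.

6ec8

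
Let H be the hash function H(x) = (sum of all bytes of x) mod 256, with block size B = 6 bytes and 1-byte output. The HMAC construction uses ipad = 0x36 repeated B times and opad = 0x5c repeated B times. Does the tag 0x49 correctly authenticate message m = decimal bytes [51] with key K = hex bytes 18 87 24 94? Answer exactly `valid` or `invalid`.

valid

Key hex bytes 18 87 24 94 is 4 bytes ≤ B = 6; zero-pad to 6 bytes: K' = 18 87 24 94 00 00.
K' ⊕ ipad = 2e b1 12 a2 36 36; K' ⊕ opad = 44 db 78 c8 5c 5c.
Inner hash: sum = 46+177+18+162+54+54+51 = 562; mod 256 = 50 → 32.
Outer hash (recomputed tag): sum = 68+219+120+200+92+92+50 = 841; mod 256 = 73 → 49.
Recomputed tag = 49; claimed = 49 → match.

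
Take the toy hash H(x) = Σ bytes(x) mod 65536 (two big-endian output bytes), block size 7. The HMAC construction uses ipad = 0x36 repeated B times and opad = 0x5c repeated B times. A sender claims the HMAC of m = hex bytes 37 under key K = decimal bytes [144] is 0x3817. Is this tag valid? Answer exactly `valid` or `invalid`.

invalid

Key decimal bytes [144] = 90 is 1 byte ≤ B = 7; zero-pad to 7 bytes: K' = 90 00 00 00 00 00 00.
K' ⊕ ipad = a6 36 36 36 36 36 36; K' ⊕ opad = cc 5c 5c 5c 5c 5c 5c.
Inner hash: sum = 166+54+54+54+54+54+54+55 = 545 → 02 21.
Outer hash (recomputed tag): sum = 204+92+92+92+92+92+92+2+33 = 791 → 03 17.
Recomputed tag = 0317; claimed = 3817 → mismatch.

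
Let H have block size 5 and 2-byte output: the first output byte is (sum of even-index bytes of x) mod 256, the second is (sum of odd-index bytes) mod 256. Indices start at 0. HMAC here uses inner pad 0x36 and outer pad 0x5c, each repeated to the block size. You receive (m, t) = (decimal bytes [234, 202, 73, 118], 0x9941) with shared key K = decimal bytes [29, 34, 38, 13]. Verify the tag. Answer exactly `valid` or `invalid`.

Key decimal bytes [29, 34, 38, 13] = 1d 22 26 0d is 4 bytes ≤ B = 5; zero-pad to 5 bytes: K' = 1d 22 26 0d 00.
K' ⊕ ipad = 2b 14 10 3b 36; K' ⊕ opad = 41 7e 7a 51 5c.
Inner hash: even-index sum = 433 mod 256 = 177; odd-index sum = 386 mod 256 = 130 → b1 82.
Outer hash (recomputed tag): even-index sum = 409 mod 256 = 153; odd-index sum = 384 mod 256 = 128 → 99 80.
Recomputed tag = 9980; claimed = 9941 → mismatch.

invalid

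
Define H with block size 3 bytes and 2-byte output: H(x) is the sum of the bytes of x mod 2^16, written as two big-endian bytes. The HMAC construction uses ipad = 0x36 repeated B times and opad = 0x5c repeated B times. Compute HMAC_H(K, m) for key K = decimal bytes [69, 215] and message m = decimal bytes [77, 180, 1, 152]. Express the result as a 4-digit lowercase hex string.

0127

Key decimal bytes [69, 215] = 45 d7 is 2 bytes ≤ B = 3; zero-pad to 3 bytes: K' = 45 d7 00.
K' ⊕ ipad = 73 e1 36.  K' ⊕ opad = 19 8b 5c.
Inner input = (K'⊕ipad) ∥ m = 73 e1 36 ∥ 4d b4 01 98.
Inner hash: sum = 115+225+54+77+180+1+152 = 804 → 03 24.
Outer input = (K'⊕opad) ∥ inner = 19 8b 5c ∥ 03 24.
Outer hash (tag): sum = 25+139+92+3+36 = 295 → 01 27.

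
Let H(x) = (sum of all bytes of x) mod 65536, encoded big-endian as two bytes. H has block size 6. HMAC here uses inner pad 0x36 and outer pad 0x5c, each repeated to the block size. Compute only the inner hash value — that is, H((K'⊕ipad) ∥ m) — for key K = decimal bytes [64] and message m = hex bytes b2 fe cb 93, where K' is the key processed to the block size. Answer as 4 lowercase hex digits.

0492

Key decimal bytes [64] = 40 is 1 byte ≤ B = 6; zero-pad to 6 bytes: K' = 40 00 00 00 00 00.
K' ⊕ ipad = 76 36 36 36 36 36.
Inner input = 76 36 36 36 36 36 ∥ b2 fe cb 93.
Inner hash: sum = 118+54+54+54+54+54+178+254+203+147 = 1170 → 04 92.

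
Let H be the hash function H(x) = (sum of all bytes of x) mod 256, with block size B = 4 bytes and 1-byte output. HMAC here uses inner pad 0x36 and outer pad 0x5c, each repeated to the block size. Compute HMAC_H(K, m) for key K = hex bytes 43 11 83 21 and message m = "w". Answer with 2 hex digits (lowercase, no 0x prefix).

a7

Key hex bytes 43 11 83 21 is exactly B = 4 bytes: K' = 43 11 83 21.
K' ⊕ ipad = 75 27 b5 17.  K' ⊕ opad = 1f 4d df 7d.
Inner input = (K'⊕ipad) ∥ m = 75 27 b5 17 ∥ 77.
Inner hash: sum = 117+39+181+23+119 = 479; mod 256 = 223 → df.
Outer input = (K'⊕opad) ∥ inner = 1f 4d df 7d ∥ df.
Outer hash (tag): sum = 31+77+223+125+223 = 679; mod 256 = 167 → a7.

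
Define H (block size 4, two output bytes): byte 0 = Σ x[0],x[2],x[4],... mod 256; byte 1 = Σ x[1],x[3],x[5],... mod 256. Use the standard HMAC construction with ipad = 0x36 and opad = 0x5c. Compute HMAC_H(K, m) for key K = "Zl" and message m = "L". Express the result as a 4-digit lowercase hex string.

Key "Zl" = 5a 6c is 2 bytes ≤ B = 4; zero-pad to 4 bytes: K' = 5a 6c 00 00.
K' ⊕ ipad = 6c 5a 36 36.  K' ⊕ opad = 06 30 5c 5c.
Inner input = (K'⊕ipad) ∥ m = 6c 5a 36 36 ∥ 4c.
Inner hash: even-index sum = 238 mod 256 = 238; odd-index sum = 144 mod 256 = 144 → ee 90.
Outer input = (K'⊕opad) ∥ inner = 06 30 5c 5c ∥ ee 90.
Outer hash (tag): even-index sum = 336 mod 256 = 80; odd-index sum = 284 mod 256 = 28 → 50 1c.

501c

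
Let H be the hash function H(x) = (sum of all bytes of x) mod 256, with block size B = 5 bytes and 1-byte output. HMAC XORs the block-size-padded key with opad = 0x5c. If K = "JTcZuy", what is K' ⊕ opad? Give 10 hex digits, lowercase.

155c5c5c5c

Key "JTcZuy" = 4a 54 63 5a 75 79 is 6 bytes > B = 5, so hash it first: H(key) = 49, then zero-pad to 5 bytes: K' = 49 00 00 00 00.
XOR each byte with 0x5c: 49⊕5c=15, 00⊕5c=5c, 00⊕5c=5c, 00⊕5c=5c, 00⊕5c=5c.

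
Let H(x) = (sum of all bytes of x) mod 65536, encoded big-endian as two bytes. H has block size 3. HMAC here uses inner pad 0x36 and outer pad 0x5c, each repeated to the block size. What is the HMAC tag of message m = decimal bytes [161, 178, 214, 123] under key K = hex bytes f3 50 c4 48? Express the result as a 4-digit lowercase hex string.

0157

Key hex bytes f3 50 c4 48 is 4 bytes > B = 3, so hash it first: H(key) = 02 4f, then zero-pad to 3 bytes: K' = 02 4f 00.
K' ⊕ ipad = 34 79 36.  K' ⊕ opad = 5e 13 5c.
Inner input = (K'⊕ipad) ∥ m = 34 79 36 ∥ a1 b2 d6 7b.
Inner hash: sum = 52+121+54+161+178+214+123 = 903 → 03 87.
Outer input = (K'⊕opad) ∥ inner = 5e 13 5c ∥ 03 87.
Outer hash (tag): sum = 94+19+92+3+135 = 343 → 01 57.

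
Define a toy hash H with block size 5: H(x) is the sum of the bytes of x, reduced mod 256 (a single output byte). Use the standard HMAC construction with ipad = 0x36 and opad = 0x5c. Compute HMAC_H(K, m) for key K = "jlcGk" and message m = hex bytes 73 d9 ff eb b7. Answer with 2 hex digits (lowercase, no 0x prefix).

Key "jlcGk" = 6a 6c 63 47 6b is exactly B = 5 bytes: K' = 6a 6c 63 47 6b.
K' ⊕ ipad = 5c 5a 55 71 5d.  K' ⊕ opad = 36 30 3f 1b 37.
Inner input = (K'⊕ipad) ∥ m = 5c 5a 55 71 5d ∥ 73 d9 ff eb b7.
Inner hash: sum = 92+90+85+113+93+115+217+255+235+183 = 1478; mod 256 = 198 → c6.
Outer input = (K'⊕opad) ∥ inner = 36 30 3f 1b 37 ∥ c6.
Outer hash (tag): sum = 54+48+63+27+55+198 = 445; mod 256 = 189 → bd.

bd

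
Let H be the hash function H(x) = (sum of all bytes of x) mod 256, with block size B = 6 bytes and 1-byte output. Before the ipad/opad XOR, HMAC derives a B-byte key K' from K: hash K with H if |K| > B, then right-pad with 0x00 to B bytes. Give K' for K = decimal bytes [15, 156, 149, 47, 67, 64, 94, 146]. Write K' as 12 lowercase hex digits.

|K| = 8 > B = 6, so first hash the key.
H(K): sum = 15+156+149+47+67+64+94+146 = 738; mod 256 = 226 → e2.
Zero-pad H(K) = e2 to 6 bytes: K' = e2 00 00 00 00 00.

e20000000000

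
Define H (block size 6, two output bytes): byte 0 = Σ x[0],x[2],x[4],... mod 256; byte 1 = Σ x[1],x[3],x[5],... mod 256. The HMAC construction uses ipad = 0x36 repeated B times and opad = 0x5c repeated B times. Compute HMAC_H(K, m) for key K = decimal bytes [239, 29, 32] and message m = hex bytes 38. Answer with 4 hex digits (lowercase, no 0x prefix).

e890

Key decimal bytes [239, 29, 32] = ef 1d 20 is 3 bytes ≤ B = 6; zero-pad to 6 bytes: K' = ef 1d 20 00 00 00.
K' ⊕ ipad = d9 2b 16 36 36 36.  K' ⊕ opad = b3 41 7c 5c 5c 5c.
Inner input = (K'⊕ipad) ∥ m = d9 2b 16 36 36 36 ∥ 38.
Inner hash: even-index sum = 349 mod 256 = 93; odd-index sum = 151 mod 256 = 151 → 5d 97.
Outer input = (K'⊕opad) ∥ inner = b3 41 7c 5c 5c 5c ∥ 5d 97.
Outer hash (tag): even-index sum = 488 mod 256 = 232; odd-index sum = 400 mod 256 = 144 → e8 90.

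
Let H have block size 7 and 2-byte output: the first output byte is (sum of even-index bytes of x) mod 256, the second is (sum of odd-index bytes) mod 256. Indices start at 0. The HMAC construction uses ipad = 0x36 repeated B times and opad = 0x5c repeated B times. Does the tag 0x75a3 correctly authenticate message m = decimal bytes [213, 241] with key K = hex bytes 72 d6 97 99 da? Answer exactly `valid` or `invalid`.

Key hex bytes 72 d6 97 99 da is 5 bytes ≤ B = 7; zero-pad to 7 bytes: K' = 72 d6 97 99 da 00 00.
K' ⊕ ipad = 44 e0 a1 af ec 36 36; K' ⊕ opad = 2e 8a cb c5 86 5c 5c.
Inner hash: even-index sum = 760 mod 256 = 248; odd-index sum = 666 mod 256 = 154 → f8 9a.
Outer hash (recomputed tag): even-index sum = 629 mod 256 = 117; odd-index sum = 675 mod 256 = 163 → 75 a3.
Recomputed tag = 75a3; claimed = 75a3 → match.

valid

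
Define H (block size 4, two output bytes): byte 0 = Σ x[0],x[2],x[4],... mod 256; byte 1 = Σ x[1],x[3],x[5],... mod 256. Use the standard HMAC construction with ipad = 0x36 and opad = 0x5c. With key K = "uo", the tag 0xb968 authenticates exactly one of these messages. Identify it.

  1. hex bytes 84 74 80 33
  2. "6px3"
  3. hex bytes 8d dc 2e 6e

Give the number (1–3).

3

Key "uo" = 75 6f is 2 bytes ≤ B = 4; zero-pad to 4 bytes: K' = 75 6f 00 00.
K' ⊕ ipad = 43 59 36 36; K' ⊕ opad = 29 33 5c 5c.
m1: inner = H(43 59 36 36 84 74 80 33) = 7d 36; tag = H(29 33 5c 5c 7d 36) = 02c5
m2: inner = H(43 59 36 36 36 70 78 33) = 27 32; tag = H(29 33 5c 5c 27 32) = acc1
m3: inner = H(43 59 36 36 8d dc 2e 6e) = 34 d9; tag = H(29 33 5c 5c 34 d9) = b968 ← matches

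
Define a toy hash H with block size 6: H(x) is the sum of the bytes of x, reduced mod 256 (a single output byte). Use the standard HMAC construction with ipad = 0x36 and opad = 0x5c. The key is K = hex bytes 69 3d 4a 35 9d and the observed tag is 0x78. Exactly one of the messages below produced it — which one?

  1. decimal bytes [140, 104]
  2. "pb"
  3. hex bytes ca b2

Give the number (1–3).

Key hex bytes 69 3d 4a 35 9d is 5 bytes ≤ B = 6; zero-pad to 6 bytes: K' = 69 3d 4a 35 9d 00.
K' ⊕ ipad = 5f 0b 7c 03 ab 36; K' ⊕ opad = 35 61 16 69 c1 5c.
m1: inner = H(5f 0b 7c 03 ab 36 8c 68) = be; tag = H(35 61 16 69 c1 5c be) = f0
m2: inner = H(5f 0b 7c 03 ab 36 70 62) = 9c; tag = H(35 61 16 69 c1 5c 9c) = ce
m3: inner = H(5f 0b 7c 03 ab 36 ca b2) = 46; tag = H(35 61 16 69 c1 5c 46) = 78 ← matches

3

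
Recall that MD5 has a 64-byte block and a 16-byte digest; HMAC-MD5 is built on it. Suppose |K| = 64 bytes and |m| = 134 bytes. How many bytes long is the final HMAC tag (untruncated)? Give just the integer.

16

The tag is one MD5 digest: 16 bytes.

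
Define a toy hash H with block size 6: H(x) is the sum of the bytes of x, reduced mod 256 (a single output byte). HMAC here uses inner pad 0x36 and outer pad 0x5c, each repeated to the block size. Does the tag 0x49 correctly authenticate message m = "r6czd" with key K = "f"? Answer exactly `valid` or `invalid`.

Key "f" = 66 is 1 byte ≤ B = 6; zero-pad to 6 bytes: K' = 66 00 00 00 00 00.
K' ⊕ ipad = 50 36 36 36 36 36; K' ⊕ opad = 3a 5c 5c 5c 5c 5c.
Inner hash: sum = 80+54+54+54+54+54+114+54+99+122+100 = 839; mod 256 = 71 → 47.
Outer hash (recomputed tag): sum = 58+92+92+92+92+92+71 = 589; mod 256 = 77 → 4d.
Recomputed tag = 4d; claimed = 49 → mismatch.

invalid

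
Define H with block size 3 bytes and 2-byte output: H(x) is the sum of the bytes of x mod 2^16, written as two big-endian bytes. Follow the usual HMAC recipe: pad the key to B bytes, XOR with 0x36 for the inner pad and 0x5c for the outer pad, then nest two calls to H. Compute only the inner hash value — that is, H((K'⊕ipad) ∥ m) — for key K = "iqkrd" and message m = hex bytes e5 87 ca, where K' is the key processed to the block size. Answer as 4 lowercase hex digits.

Key "iqkrd" = 69 71 6b 72 64 is 5 bytes > B = 3, so hash it first: H(key) = 02 1b, then zero-pad to 3 bytes: K' = 02 1b 00.
K' ⊕ ipad = 34 2d 36.
Inner input = 34 2d 36 ∥ e5 87 ca.
Inner hash: sum = 52+45+54+229+135+202 = 717 → 02 cd.

02cd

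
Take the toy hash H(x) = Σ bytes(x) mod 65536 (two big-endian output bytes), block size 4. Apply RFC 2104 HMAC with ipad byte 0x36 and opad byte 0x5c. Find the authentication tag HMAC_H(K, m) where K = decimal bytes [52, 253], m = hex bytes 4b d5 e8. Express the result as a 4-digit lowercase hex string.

0205

Key decimal bytes [52, 253] = 34 fd is 2 bytes ≤ B = 4; zero-pad to 4 bytes: K' = 34 fd 00 00.
K' ⊕ ipad = 02 cb 36 36.  K' ⊕ opad = 68 a1 5c 5c.
Inner input = (K'⊕ipad) ∥ m = 02 cb 36 36 ∥ 4b d5 e8.
Inner hash: sum = 2+203+54+54+75+213+232 = 833 → 03 41.
Outer input = (K'⊕opad) ∥ inner = 68 a1 5c 5c ∥ 03 41.
Outer hash (tag): sum = 104+161+92+92+3+65 = 517 → 02 05.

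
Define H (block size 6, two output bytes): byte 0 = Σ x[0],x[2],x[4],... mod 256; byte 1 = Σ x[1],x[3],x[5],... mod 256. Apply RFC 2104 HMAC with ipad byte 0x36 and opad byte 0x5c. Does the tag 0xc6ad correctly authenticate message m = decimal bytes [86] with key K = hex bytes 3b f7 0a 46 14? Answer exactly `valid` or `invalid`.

invalid

Key hex bytes 3b f7 0a 46 14 is 5 bytes ≤ B = 6; zero-pad to 6 bytes: K' = 3b f7 0a 46 14 00.
K' ⊕ ipad = 0d c1 3c 70 22 36; K' ⊕ opad = 67 ab 56 1a 48 5c.
Inner hash: even-index sum = 193 mod 256 = 193; odd-index sum = 359 mod 256 = 103 → c1 67.
Outer hash (recomputed tag): even-index sum = 454 mod 256 = 198; odd-index sum = 392 mod 256 = 136 → c6 88.
Recomputed tag = c688; claimed = c6ad → mismatch.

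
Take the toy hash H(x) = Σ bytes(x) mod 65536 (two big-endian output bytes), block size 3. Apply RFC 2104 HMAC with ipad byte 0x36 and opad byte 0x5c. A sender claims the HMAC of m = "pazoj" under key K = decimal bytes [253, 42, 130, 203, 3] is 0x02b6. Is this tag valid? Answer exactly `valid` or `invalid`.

invalid

Key decimal bytes [253, 42, 130, 203, 3] = fd 2a 82 cb 03 is 5 bytes > B = 3, so hash it first: H(key) = 02 77, then zero-pad to 3 bytes: K' = 02 77 00.
K' ⊕ ipad = 34 41 36; K' ⊕ opad = 5e 2b 5c.
Inner hash: sum = 52+65+54+112+97+122+111+106 = 719 → 02 cf.
Outer hash (recomputed tag): sum = 94+43+92+2+207 = 438 → 01 b6.
Recomputed tag = 01b6; claimed = 02b6 → mismatch.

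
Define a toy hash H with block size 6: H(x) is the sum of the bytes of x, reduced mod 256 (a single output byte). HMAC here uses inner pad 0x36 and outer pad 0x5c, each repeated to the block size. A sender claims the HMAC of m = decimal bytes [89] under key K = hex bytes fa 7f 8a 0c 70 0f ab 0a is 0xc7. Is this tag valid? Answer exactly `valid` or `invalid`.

Key hex bytes fa 7f 8a 0c 70 0f ab 0a is 8 bytes > B = 6, so hash it first: H(key) = 43, then zero-pad to 6 bytes: K' = 43 00 00 00 00 00.
K' ⊕ ipad = 75 36 36 36 36 36; K' ⊕ opad = 1f 5c 5c 5c 5c 5c.
Inner hash: sum = 117+54+54+54+54+54+89 = 476; mod 256 = 220 → dc.
Outer hash (recomputed tag): sum = 31+92+92+92+92+92+220 = 711; mod 256 = 199 → c7.
Recomputed tag = c7; claimed = c7 → match.

valid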